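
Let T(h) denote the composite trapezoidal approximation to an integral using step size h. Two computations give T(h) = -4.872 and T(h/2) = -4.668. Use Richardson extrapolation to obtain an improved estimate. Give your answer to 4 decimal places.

-4.6000

R = (4·T(h/2) − T(h)) / 3 = (4·(-4.668) − (-4.872))/3 = (-13.800)/3 = -4.6000.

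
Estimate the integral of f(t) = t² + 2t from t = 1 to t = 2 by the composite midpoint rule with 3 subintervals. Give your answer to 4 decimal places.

5.3241

h = (2 − 1)/3 = 0.333333.
Midpoints m₁,…,m₃ = 1.166667, 1.5, 1.833333.
f(m₁)=3.694444, f(m₂)=5.25, f(m₃)=7.027778.
h·[f(m₁) + f(m₂) + f(m₃)] = 0.333333·(15.972222) = 5.3241.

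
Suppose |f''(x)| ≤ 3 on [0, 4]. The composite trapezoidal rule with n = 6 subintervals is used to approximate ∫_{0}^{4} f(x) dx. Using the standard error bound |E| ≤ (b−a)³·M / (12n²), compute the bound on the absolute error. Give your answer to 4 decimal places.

0.4444

|E| ≤ (4)³·3 / (12·6²) = 192/432 = 0.4444.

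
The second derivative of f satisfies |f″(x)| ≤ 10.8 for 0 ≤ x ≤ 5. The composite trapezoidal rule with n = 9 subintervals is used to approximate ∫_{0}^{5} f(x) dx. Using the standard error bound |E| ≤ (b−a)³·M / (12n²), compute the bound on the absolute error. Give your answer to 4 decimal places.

|E| ≤ (5)³·10.8 / (12·9²) = 1350/972 = 1.3889.

1.3889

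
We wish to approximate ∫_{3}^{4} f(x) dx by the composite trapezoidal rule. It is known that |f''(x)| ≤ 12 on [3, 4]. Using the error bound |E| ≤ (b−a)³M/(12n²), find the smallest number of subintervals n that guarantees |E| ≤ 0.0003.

Need 12/(12n²) ≤ 0.0003.
n² ≥ 12/(12·0.0003) = 3333.33 ⇒ n ≥ 57.7350, so the smallest n is 58.

58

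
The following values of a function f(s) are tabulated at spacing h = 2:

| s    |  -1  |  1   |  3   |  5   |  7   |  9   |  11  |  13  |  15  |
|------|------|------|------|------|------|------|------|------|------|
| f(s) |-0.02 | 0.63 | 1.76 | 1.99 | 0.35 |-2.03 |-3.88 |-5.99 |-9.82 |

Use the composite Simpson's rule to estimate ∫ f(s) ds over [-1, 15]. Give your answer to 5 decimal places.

-23.32000

h = 2, n = 8.
(h/3)·[y₀ + 4y₁ + 2y₂ + 4y₃ + 2y₄ + 4y₅ + 2y₆ + 4y₇ + y₈] = 0.666667·(-34.98) = -23.32000.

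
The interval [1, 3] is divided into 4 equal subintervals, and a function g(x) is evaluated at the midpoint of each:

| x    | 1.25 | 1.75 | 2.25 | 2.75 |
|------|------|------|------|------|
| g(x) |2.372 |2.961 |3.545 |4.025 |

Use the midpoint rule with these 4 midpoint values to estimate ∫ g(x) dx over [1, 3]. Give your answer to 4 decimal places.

h = 0.5, n = 4.
h·[y(m₁) + y(m₂) + y(m₃) + y(m₄)] = 0.5·(12.903) = 6.4515.

6.4515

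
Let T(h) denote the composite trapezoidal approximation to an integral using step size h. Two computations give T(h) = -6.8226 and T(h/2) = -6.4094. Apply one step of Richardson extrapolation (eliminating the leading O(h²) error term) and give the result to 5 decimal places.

-6.27167

R = (4·T(h/2) − T(h)) / 3 = (4·(-6.4094) − (-6.8226))/3 = (-18.8150)/3 = -6.27167.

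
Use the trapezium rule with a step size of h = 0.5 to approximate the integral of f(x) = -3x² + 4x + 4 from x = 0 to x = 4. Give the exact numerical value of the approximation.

h = (4 − 0)/8 = 0.5.
Nodes x₀,…,x₈ = 0, 0.5, 1, 1.5, 2, 2.5, 3, 3.5, 4.
f(x) = -3x² + 4x + 4: f₀=4, f₁=5.25, f₂=5, f₃=3.25, f₄=0, f₅=-4.75, f₆=-11, f₇=-18.75, f₈=-28.
(h/2)·[f₀ + 2f₁ + 2f₂ + 2f₃ + 2f₄ + 2f₅ + 2f₆ + 2f₇ + f₈] = 0.25·(-66) = -16.5.

-16.5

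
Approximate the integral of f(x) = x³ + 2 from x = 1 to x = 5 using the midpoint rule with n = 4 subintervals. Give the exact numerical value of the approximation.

161

h = (5 − 1)/4 = 1.
Midpoints m₁,…,m₄ = 1.5, 2.5, 3.5, 4.5.
f(m₁)=5.375, f(m₂)=17.625, f(m₃)=44.875, f(m₄)=93.125.
h·[f(m₁) + f(m₂) + f(m₃) + f(m₄)] = 1·(161) = 161.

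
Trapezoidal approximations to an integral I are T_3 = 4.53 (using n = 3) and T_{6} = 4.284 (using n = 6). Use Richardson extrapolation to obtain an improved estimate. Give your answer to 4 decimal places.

R = (4·T_{6} − T_3) / 3 = (4·4.284 − 4.53)/3 = (12.606)/3 = 4.2020.

4.2020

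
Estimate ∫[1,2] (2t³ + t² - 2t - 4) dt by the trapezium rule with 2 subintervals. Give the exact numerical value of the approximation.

h = (2 − 1)/2 = 0.5.
Nodes t₀,…,t₂ = 1, 1.5, 2.
f(t) = 2t³ + t² - 2t - 4: f₀=-3, f₁=2, f₂=12.
(h/2)·[f₀ + 2f₁ + f₂] = 0.25·(13) = 3.25.

3.25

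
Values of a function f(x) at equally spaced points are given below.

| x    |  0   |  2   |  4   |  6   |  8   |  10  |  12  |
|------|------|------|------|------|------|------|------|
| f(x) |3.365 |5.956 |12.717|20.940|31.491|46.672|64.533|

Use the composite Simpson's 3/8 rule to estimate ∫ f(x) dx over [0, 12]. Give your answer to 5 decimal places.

300.21450

h = 2, n = 6.
(3h/8)·[y₀ + 3y₁ + 3y₂ + 2y₃ + 3y₄ + 3y₅ + y₆] = 0.75·(400.286) = 300.21450.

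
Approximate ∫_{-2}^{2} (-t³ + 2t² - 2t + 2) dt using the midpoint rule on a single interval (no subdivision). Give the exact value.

M = (b−a)·f(0) = 4·(2) = 8.

8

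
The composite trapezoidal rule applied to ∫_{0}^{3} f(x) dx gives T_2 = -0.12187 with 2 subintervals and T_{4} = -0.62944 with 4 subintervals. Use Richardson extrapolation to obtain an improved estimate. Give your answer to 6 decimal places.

R = (4·T_{4} − T_2) / 3 = (4·(-0.62944) − (-0.12187))/3 = (-2.39589)/3 = -0.798630.

-0.798630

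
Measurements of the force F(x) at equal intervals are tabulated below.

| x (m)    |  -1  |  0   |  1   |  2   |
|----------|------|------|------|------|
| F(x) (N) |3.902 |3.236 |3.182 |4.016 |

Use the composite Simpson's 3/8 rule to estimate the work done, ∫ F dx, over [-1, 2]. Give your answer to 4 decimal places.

10.1895

h = 1, n = 3.
(3h/8)·[y₀ + 3y₁ + 3y₂ + y₃] = 0.375·(27.172) = 10.1895.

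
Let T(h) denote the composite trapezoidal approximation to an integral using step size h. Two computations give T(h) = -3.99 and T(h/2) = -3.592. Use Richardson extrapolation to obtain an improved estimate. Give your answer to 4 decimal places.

-3.4593

R = (4·T(h/2) − T(h)) / 3 = (4·(-3.592) − (-3.99))/3 = (-10.378)/3 = -3.4593.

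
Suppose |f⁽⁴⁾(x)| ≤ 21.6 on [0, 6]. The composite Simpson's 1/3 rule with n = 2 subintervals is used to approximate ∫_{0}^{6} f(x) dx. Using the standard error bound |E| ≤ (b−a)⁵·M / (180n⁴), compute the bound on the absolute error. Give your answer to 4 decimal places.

58.3200

|E| ≤ (6)⁵·21.6 / (180·2⁴) = 167961.6/2880 = 58.3200.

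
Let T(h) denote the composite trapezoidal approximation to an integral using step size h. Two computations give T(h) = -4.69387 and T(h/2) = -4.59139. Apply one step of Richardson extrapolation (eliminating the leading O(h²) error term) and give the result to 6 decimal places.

R = (4·T(h/2) − T(h)) / 3 = (4·(-4.59139) − (-4.69387))/3 = (-13.67169)/3 = -4.557230.

-4.557230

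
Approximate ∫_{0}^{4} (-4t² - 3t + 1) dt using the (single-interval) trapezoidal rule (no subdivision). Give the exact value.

-148

T = (b−a)/2 · [f(0) + f(4)] = 2·[1 + (-75)] = -148.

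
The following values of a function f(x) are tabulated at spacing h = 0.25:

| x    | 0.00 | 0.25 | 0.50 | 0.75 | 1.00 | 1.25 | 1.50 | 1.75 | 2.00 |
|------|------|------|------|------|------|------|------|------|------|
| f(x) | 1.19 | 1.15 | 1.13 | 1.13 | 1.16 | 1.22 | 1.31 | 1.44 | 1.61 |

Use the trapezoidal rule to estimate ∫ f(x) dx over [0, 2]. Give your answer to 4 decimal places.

2.4850

h = 0.25, n = 8.
(h/2)·[y₀ + 2y₁ + 2y₂ + 2y₃ + 2y₄ + 2y₅ + 2y₆ + 2y₇ + y₈] = 0.125·(19.88) = 2.4850.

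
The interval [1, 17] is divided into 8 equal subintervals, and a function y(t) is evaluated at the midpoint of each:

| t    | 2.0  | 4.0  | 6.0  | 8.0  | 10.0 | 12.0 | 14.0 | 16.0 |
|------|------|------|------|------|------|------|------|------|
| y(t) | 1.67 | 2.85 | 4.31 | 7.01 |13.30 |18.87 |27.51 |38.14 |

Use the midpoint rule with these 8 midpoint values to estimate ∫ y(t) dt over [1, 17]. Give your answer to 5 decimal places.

227.32000

h = 2, n = 8.
h·[y(m₁) + y(m₂) + y(m₃) + y(m₄) + y(m₅) + y(m₆) + y(m₇) + y(m₈)] = 2·(113.66) = 227.32000.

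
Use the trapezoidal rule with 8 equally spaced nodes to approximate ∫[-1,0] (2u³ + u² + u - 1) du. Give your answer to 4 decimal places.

-1.6735

h = (0 − (-1))/7 = 0.142857.
Nodes u₀,…,u₇ = -1, -0.857143, -0.714286, -0.571429, -0.428571, -0.285714, -0.142857, 0.
f(u) = 2u³ + u² + u - 1: f₀=-3, f₁=-2.381924, f₂=-1.932945, f₃=-1.618076, f₄=-1.402332, f₅=-1.250729, f₆=-1.128280, f₇=-1.
(h/2)·[f₀ + 2f₁ + 2f₂ + 2f₃ + 2f₄ + 2f₅ + 2f₆ + f₇] = 0.071429·(-23.428571) = -1.6735.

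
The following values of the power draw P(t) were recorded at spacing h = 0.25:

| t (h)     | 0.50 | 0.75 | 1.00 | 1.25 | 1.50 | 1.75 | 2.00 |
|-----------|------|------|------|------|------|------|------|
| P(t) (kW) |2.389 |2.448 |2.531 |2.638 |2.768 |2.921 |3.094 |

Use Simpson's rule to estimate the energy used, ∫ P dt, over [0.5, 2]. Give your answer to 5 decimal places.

h = 0.25, n = 6.
(h/3)·[y₀ + 4y₁ + 2y₂ + 4y₃ + 2y₄ + 4y₅ + y₆] = 0.083333·(48.109) = 4.00908.

4.00908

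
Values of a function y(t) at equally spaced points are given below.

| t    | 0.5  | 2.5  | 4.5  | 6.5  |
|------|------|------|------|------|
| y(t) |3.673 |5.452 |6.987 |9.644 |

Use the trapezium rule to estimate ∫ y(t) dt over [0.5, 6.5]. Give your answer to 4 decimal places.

38.1950

h = 2, n = 3.
(h/2)·[y₀ + 2y₁ + 2y₂ + y₃] = 1·(38.195) = 38.1950.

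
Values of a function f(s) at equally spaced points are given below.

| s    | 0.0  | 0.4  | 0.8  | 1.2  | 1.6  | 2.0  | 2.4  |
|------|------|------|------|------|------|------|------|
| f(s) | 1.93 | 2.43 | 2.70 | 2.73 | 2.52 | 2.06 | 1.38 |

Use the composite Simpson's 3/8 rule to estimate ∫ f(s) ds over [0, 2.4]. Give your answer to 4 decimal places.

5.6850

h = 0.4, n = 6.
(3h/8)·[y₀ + 3y₁ + 3y₂ + 2y₃ + 3y₄ + 3y₅ + y₆] = 0.15·(37.90) = 5.6850.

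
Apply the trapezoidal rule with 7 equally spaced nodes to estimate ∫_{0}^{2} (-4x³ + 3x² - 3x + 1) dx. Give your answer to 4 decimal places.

-12.3333

h = (2 − 0)/6 = 0.333333.
Nodes x₀,…,x₆ = 0, 0.333333, 0.666667, 1, 1.333333, 1.666667, 2.
f(x) = -4x³ + 3x² - 3x + 1: f₀=1, f₁=0.185185, f₂=-0.851852, f₃=-3, f₄=-7.148148, f₅=-14.185185, f₆=-25.
(h/2)·[f₀ + 2f₁ + 2f₂ + 2f₃ + 2f₄ + 2f₅ + f₆] = 0.166667·(-74) = -12.3333.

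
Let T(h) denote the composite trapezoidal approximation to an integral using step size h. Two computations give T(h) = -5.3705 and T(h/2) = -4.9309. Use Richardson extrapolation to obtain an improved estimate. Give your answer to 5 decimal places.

-4.78437

R = (4·T(h/2) − T(h)) / 3 = (4·(-4.9309) − (-5.3705))/3 = (-14.3531)/3 = -4.78437.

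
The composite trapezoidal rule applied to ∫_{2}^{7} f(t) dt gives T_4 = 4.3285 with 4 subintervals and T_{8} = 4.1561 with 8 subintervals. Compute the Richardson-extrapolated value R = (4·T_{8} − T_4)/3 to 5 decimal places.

4.09863

R = (4·T_{8} − T_4) / 3 = (4·4.1561 − 4.3285)/3 = (12.2959)/3 = 4.09863.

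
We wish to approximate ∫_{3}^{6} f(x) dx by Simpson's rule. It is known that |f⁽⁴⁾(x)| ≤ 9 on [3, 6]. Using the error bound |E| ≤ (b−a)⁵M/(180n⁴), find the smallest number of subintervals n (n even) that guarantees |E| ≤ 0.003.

Need 2187/(180n⁴) ≤ 0.003.
n⁴ ≥ 2187/(180·0.003) = 4050 ⇒ n ≥ 7.9774, so the smallest even n is 8. (n must be even for Simpson's rule.)

8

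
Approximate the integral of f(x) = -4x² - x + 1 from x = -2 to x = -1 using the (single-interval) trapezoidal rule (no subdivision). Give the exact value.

-7.5

T = (b−a)/2 · [f(-2) + f(-1)] = 0.5·[(-13) + (-2)] = -7.5.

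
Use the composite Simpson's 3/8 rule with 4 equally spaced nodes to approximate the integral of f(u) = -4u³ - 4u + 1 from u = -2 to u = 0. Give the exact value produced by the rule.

26

h = (0 − (-2))/3 = 0.666667.
Nodes u₀,…,u₃ = -2, -1.333333, -0.666667, 0.
f(u) = -4u³ - 4u + 1: f₀=41, f₁=15.814815, f₂=4.851852, f₃=1.
(3h/8)·[f₀ + 3f₁ + 3f₂ + f₃] = 0.25·(104) = 26.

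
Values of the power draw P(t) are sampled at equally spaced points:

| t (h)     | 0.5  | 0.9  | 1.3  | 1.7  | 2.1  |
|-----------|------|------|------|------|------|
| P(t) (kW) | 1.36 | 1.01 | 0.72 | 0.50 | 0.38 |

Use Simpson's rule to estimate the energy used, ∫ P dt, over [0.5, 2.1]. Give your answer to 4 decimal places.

h = 0.4, n = 4.
(h/3)·[y₀ + 4y₁ + 2y₂ + 4y₃ + y₄] = 0.133333·(9.22) = 1.2293.

1.2293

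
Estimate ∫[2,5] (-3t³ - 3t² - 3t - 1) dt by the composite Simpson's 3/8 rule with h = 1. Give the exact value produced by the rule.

h = (5 − 2)/3 = 1.
Nodes t₀,…,t₃ = 2, 3, 4, 5.
f(t) = -3t³ - 3t² - 3t - 1: f₀=-43, f₁=-118, f₂=-253, f₃=-466.
(3h/8)·[f₀ + 3f₁ + 3f₂ + f₃] = 0.375·(-1622) = -608.25.

-608.25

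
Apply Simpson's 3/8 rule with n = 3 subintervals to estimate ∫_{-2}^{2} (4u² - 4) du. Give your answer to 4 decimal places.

5.3333

h = (2 − (-2))/3 = 1.333333.
Nodes u₀,…,u₃ = -2, -0.666667, 0.666667, 2.
f(u) = 4u² - 4: f₀=12, f₁=-2.222222, f₂=-2.222222, f₃=12.
(3h/8)·[f₀ + 3f₁ + 3f₂ + f₃] = 0.5·(10.666667) = 5.3333.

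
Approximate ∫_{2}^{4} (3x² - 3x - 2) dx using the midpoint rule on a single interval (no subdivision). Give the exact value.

32

M = (b−a)·f(3) = 2·(16) = 32.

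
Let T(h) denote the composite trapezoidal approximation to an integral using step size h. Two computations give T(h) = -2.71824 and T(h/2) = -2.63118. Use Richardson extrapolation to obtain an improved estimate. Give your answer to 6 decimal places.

R = (4·T(h/2) − T(h)) / 3 = (4·(-2.63118) − (-2.71824))/3 = (-7.80648)/3 = -2.602160.

-2.602160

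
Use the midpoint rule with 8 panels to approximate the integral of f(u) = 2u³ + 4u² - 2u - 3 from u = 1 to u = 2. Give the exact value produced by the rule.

10.81640625

h = (2 − 1)/8 = 0.125.
Midpoints m₁,…,m₈ = 1.0625, 1.1875, 1.3125, 1.4375, 1.5625, 1.6875, 1.8125, 1.9375.
f(m₁)=1.78955078125, f(m₂)=3.61474609375, f(m₃)=5.78759765625, f(m₄)=8.33154296875, f(m₅)=11.27001953125, f(m₆)=14.62646484375, f(m₇)=18.42431640625, f(m₈)=22.68701171875.
h·[f(m₁) + f(m₂) + f(m₃) + f(m₄) + f(m₅) + f(m₆) + f(m₇) + f(m₈)] = 0.125·(86.53125) = 10.81640625.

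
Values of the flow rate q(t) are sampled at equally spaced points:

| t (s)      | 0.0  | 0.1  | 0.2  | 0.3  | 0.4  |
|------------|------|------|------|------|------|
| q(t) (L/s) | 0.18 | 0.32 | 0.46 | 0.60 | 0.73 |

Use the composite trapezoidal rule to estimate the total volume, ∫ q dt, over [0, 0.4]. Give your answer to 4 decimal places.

0.1835

h = 0.1, n = 4.
(h/2)·[y₀ + 2y₁ + 2y₂ + 2y₃ + y₄] = 0.05·(3.67) = 0.1835.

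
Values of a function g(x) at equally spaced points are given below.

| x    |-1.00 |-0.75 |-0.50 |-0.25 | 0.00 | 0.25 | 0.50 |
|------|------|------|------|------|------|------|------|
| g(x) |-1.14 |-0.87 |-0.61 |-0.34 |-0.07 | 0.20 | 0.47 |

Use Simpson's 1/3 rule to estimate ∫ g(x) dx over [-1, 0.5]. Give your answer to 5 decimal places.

h = 0.25, n = 6.
(h/3)·[y₀ + 4y₁ + 2y₂ + 4y₃ + 2y₄ + 4y₅ + y₆] = 0.083333·(-6.07) = -0.50583.

-0.50583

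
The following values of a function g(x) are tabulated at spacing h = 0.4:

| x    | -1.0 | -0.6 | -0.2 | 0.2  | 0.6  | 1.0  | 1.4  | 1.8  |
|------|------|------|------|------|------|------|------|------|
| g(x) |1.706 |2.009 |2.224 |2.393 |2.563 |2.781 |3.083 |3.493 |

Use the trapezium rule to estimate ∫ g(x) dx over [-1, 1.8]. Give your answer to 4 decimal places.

h = 0.4, n = 7.
(h/2)·[y₀ + 2y₁ + 2y₂ + 2y₃ + 2y₄ + 2y₅ + 2y₆ + y₇] = 0.2·(35.305) = 7.0610.

7.0610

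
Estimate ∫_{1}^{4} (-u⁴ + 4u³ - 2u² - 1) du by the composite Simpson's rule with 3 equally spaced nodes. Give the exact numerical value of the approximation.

h = (4 − 1)/2 = 1.5.
Nodes u₀,…,u₂ = 1, 2.5, 4.
f(u) = -u⁴ + 4u³ - 2u² - 1: f₀=0, f₁=9.9375, f₂=-33.
(h/3)·[f₀ + 4f₁ + f₂] = 0.5·(6.75) = 3.375.

3.375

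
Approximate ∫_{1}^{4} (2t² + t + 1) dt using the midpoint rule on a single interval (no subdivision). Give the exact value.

48

M = (b−a)·f(2.5) = 3·(16) = 48.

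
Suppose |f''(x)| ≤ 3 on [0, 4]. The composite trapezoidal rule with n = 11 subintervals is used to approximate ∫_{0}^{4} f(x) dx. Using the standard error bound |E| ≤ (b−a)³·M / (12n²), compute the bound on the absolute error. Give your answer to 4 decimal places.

0.1322

|E| ≤ (4)³·3 / (12·11²) = 192/1452 = 0.1322.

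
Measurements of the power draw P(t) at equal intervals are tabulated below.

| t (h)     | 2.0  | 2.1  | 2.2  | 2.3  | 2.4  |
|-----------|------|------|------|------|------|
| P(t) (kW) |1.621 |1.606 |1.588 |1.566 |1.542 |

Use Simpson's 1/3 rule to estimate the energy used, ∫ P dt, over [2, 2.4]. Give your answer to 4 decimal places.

0.6342

h = 0.1, n = 4.
(h/3)·[y₀ + 4y₁ + 2y₂ + 4y₃ + y₄] = 0.033333·(19.027) = 0.6342.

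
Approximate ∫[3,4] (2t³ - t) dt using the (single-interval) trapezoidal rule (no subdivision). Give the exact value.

87.5

T = (b−a)/2 · [f(3) + f(4)] = 0.5·[51 + 124] = 87.5.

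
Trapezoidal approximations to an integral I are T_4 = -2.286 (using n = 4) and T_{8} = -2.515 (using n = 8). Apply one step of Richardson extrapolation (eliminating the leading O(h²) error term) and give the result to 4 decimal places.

R = (4·T_{8} − T_4) / 3 = (4·(-2.515) − (-2.286))/3 = (-7.774)/3 = -2.5913.

-2.5913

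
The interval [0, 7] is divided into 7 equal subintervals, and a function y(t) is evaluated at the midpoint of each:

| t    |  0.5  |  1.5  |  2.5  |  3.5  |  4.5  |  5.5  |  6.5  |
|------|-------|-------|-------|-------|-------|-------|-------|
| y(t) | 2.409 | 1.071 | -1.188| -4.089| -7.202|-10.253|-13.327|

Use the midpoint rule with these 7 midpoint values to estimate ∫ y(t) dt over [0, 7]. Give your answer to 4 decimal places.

-32.5790

h = 1, n = 7.
h·[y(m₁) + y(m₂) + y(m₃) + y(m₄) + y(m₅) + y(m₆) + y(m₇)] = 1·(-32.579) = -32.5790.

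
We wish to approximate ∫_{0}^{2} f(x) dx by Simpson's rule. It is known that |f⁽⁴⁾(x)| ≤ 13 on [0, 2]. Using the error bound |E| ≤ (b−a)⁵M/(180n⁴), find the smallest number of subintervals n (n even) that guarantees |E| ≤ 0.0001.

14

Need 416/(180n⁴) ≤ 0.0001.
n⁴ ≥ 416/(180·0.0001) = 23111.1 ⇒ n ≥ 12.3298, so the smallest even n is 14. (n must be even for Simpson's rule.)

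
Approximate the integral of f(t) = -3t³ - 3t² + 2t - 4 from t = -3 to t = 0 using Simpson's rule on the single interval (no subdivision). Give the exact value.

S = (b−a)/6 · [f(-3) + 4f(-1.5) + f(0)] = 0.5·[44 + 4·(-3.625) + (-4)] = 12.75.

12.75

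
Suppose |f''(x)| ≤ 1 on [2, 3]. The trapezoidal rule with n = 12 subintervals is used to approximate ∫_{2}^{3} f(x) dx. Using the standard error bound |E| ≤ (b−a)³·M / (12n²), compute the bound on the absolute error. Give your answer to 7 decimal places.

0.0005787

|E| ≤ (1)³·1 / (12·12²) = 1/1728 = 0.0005787.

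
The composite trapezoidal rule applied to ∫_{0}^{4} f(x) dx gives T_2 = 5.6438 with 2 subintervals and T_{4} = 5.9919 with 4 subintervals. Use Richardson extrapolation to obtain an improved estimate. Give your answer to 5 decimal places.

6.10793

R = (4·T_{4} − T_2) / 3 = (4·5.9919 − 5.6438)/3 = (18.3238)/3 = 6.10793.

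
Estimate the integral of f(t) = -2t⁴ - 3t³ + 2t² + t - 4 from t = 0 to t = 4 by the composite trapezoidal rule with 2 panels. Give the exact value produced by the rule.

h = (4 − 0)/2 = 2.
Nodes t₀,…,t₂ = 0, 2, 4.
f(t) = -2t⁴ - 3t³ + 2t² + t - 4: f₀=-4, f₁=-50, f₂=-672.
(h/2)·[f₀ + 2f₁ + f₂] = 1·(-776) = -776.

-776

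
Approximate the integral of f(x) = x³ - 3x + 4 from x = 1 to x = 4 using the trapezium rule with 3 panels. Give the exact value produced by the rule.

57

h = (4 − 1)/3 = 1.
Nodes x₀,…,x₃ = 1, 2, 3, 4.
f(x) = x³ - 3x + 4: f₀=2, f₁=6, f₂=22, f₃=56.
(h/2)·[f₀ + 2f₁ + 2f₂ + f₃] = 0.5·(114) = 57.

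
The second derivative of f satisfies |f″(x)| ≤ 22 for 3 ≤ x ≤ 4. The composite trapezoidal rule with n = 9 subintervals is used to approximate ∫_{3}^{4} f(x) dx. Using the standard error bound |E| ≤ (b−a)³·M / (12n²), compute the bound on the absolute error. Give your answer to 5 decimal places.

|E| ≤ (1)³·22 / (12·9²) = 22/972 = 0.02263.

0.02263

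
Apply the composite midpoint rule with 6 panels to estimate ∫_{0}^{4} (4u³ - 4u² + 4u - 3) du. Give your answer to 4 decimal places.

187.7037

h = (4 − 0)/6 = 0.666667.
Midpoints m₁,…,m₆ = 0.333333, 1, 1.666667, 2.333333, 3, 3.666667.
f(m₁)=-1.962963, f(m₂)=1, f(m₃)=11.074074, f(m₄)=35.370370, f(m₅)=81, f(m₆)=155.074074.
h·[f(m₁) + f(m₂) + f(m₃) + f(m₄) + f(m₅) + f(m₆)] = 0.666667·(281.555556) = 187.7037.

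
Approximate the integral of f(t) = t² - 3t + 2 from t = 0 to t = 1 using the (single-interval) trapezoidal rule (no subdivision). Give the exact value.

1

T = (b−a)/2 · [f(0) + f(1)] = 0.5·[2 + 0] = 1.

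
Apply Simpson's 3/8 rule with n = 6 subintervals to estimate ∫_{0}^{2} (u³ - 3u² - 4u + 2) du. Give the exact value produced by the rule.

h = (2 − 0)/6 = 0.333333.
Nodes u₀,…,u₆ = 0, 0.333333, 0.666667, 1, 1.333333, 1.666667, 2.
f(u) = u³ - 3u² - 4u + 2: f₀=2, f₁=0.370370, f₂=-1.703704, f₃=-4, f₄=-6.296296, f₅=-8.370370, f₆=-10.
(3h/8)·[f₀ + 3f₁ + 3f₂ + 2f₃ + 3f₄ + 3f₅ + f₆] = 0.125·(-64) = -8.

-8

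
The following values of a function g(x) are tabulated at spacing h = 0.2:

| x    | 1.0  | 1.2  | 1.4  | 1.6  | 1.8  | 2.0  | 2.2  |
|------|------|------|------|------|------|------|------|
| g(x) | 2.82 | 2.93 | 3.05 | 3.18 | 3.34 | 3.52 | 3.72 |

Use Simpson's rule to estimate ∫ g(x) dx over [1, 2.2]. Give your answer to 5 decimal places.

h = 0.2, n = 6.
(h/3)·[y₀ + 4y₁ + 2y₂ + 4y₃ + 2y₄ + 4y₅ + y₆] = 0.066667·(57.84) = 3.85600.

3.85600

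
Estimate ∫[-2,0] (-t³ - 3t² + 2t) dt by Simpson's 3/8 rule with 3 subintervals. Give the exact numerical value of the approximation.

-8

h = (0 − (-2))/3 = 0.666667.
Nodes t₀,…,t₃ = -2, -1.333333, -0.666667, 0.
f(t) = -t³ - 3t² + 2t: f₀=-8, f₁=-5.629630, f₂=-2.370370, f₃=0.
(3h/8)·[f₀ + 3f₁ + 3f₂ + f₃] = 0.25·(-32) = -8.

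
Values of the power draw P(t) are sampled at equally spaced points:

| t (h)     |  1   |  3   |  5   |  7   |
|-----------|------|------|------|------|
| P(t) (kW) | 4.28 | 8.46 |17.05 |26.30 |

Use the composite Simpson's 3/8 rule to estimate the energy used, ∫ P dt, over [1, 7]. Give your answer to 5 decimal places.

h = 2, n = 3.
(3h/8)·[y₀ + 3y₁ + 3y₂ + y₃] = 0.75·(107.11) = 80.33250.

80.33250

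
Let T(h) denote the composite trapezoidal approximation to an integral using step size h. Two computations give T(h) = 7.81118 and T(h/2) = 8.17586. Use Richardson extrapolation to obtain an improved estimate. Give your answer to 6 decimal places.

R = (4·T(h/2) − T(h)) / 3 = (4·8.17586 − 7.81118)/3 = (24.89226)/3 = 8.297420.

8.297420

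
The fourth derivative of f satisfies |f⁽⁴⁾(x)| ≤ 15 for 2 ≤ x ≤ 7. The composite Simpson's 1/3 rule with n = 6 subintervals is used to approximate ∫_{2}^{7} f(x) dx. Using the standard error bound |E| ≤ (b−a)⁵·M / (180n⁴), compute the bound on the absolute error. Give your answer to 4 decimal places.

|E| ≤ (5)⁵·15 / (180·6⁴) = 46875/233280 = 0.2009.

0.2009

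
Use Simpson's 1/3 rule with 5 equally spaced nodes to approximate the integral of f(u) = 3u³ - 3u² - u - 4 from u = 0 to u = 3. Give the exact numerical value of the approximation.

h = (3 − 0)/4 = 0.75.
Nodes u₀,…,u₄ = 0, 0.75, 1.5, 2.25, 3.
f(u) = 3u³ - 3u² - u - 4: f₀=-4, f₁=-5.171875, f₂=-2.125, f₃=12.734375, f₄=47.
(h/3)·[f₀ + 4f₁ + 2f₂ + 4f₃ + f₄] = 0.25·(69) = 17.25.

17.25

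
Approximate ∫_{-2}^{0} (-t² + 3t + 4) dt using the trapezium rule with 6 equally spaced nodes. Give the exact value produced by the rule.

-0.72

h = (0 − (-2))/5 = 0.4.
Nodes t₀,…,t₅ = -2, -1.6, -1.2, -0.8, -0.4, 0.
f(t) = -t² + 3t + 4: f₀=-6, f₁=-3.36, f₂=-1.04, f₃=0.96, f₄=2.64, f₅=4.
(h/2)·[f₀ + 2f₁ + 2f₂ + 2f₃ + 2f₄ + f₅] = 0.2·(-3.6) = -0.72.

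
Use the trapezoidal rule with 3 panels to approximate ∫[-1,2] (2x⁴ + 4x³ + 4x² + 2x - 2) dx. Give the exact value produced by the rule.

48

h = (2 − (-1))/3 = 1.
Nodes x₀,…,x₃ = -1, 0, 1, 2.
f(x) = 2x⁴ + 4x³ + 4x² + 2x - 2: f₀=-2, f₁=-2, f₂=10, f₃=82.
(h/2)·[f₀ + 2f₁ + 2f₂ + f₃] = 0.5·(96) = 48.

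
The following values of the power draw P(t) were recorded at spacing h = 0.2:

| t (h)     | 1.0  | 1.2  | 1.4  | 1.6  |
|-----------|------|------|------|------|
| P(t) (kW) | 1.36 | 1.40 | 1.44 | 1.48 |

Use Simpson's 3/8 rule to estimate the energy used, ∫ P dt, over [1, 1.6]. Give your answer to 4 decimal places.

h = 0.2, n = 3.
(3h/8)·[y₀ + 3y₁ + 3y₂ + y₃] = 0.075·(11.36) = 0.8520.

0.8520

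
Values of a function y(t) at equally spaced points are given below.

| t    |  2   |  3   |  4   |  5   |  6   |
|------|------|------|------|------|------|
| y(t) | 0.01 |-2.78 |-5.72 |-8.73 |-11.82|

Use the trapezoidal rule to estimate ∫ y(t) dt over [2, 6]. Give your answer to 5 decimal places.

h = 1, n = 4.
(h/2)·[y₀ + 2y₁ + 2y₂ + 2y₃ + y₄] = 0.5·(-46.27) = -23.13500.

-23.13500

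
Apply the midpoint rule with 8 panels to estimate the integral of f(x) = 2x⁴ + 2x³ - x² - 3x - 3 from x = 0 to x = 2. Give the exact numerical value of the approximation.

h = (2 − 0)/8 = 0.25.
Midpoints m₁,…,m₈ = 0.125, 0.375, 0.625, 0.875, 1.125, 1.375, 1.625, 1.875.
f(m₁)=-3.38623046875, f(m₂)=-4.12060546875, f(m₃)=-4.47216796875, f(m₄)=-3.87841796875, f(m₅)=-1.58935546875, f(m₆)=3.33251953125, f(m₇)=12.01220703125, f(m₈)=25.76220703125.
h·[f(m₁) + f(m₂) + f(m₃) + f(m₄) + f(m₅) + f(m₆) + f(m₇) + f(m₈)] = 0.25·(23.66015625) = 5.9150390625.

5.9150390625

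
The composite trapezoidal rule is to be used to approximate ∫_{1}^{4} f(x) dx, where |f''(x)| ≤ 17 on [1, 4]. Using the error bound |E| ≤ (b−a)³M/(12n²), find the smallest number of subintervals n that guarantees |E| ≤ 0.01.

62

Need 459/(12n²) ≤ 0.01.
n² ≥ 459/(12·0.01) = 3825 ⇒ n ≥ 61.8466, so the smallest n is 62.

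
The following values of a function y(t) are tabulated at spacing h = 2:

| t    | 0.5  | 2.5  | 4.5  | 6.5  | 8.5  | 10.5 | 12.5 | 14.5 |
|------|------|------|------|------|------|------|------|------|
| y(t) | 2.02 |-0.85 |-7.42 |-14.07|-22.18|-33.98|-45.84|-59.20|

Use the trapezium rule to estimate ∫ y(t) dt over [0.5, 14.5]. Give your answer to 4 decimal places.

-305.8600

h = 2, n = 7.
(h/2)·[y₀ + 2y₁ + 2y₂ + 2y₃ + 2y₄ + 2y₅ + 2y₆ + y₇] = 1·(-305.86) = -305.8600.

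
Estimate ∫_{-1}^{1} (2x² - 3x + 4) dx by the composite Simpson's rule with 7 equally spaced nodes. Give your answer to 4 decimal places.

h = (1 − (-1))/6 = 0.333333.
Nodes x₀,…,x₆ = -1, -0.666667, -0.333333, 0, 0.333333, 0.666667, 1.
f(x) = 2x² - 3x + 4: f₀=9, f₁=6.888889, f₂=5.222222, f₃=4, f₄=3.222222, f₅=2.888889, f₆=3.
(h/3)·[f₀ + 4f₁ + 2f₂ + 4f₃ + 2f₄ + 4f₅ + f₆] = 0.111111·(84) = 9.3333.

9.3333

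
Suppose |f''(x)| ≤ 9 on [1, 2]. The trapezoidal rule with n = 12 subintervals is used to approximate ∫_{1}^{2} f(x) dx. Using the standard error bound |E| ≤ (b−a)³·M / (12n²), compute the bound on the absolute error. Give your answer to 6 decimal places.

|E| ≤ (1)³·9 / (12·12²) = 9/1728 = 0.005208.

0.005208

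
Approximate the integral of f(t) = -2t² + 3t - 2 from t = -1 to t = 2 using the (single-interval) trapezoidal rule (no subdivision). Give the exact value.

-16.5

T = (b−a)/2 · [f(-1) + f(2)] = 1.5·[(-7) + (-4)] = -16.5.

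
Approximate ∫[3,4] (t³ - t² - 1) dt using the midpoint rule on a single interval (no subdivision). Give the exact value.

M = (b−a)·f(3.5) = 1·(29.625) = 29.625.

29.625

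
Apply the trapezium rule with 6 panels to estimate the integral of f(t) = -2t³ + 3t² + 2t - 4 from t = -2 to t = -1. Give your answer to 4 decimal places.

7.5556

h = (-1 − (-2))/6 = 0.166667.
Nodes t₀,…,t₆ = -2, -1.833333, -1.666667, -1.5, -1.333333, -1.166667, -1.
f(t) = -2t³ + 3t² + 2t - 4: f₀=20, f₁=14.740741, f₂=10.259259, f₃=6.5, f₄=3.407407, f₅=0.925926, f₆=-1.
(h/2)·[f₀ + 2f₁ + 2f₂ + 2f₃ + 2f₄ + 2f₅ + f₆] = 0.083333·(90.666667) = 7.5556.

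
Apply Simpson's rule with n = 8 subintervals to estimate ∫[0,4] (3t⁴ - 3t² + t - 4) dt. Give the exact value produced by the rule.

h = (4 − 0)/8 = 0.5.
Nodes t₀,…,t₈ = 0, 0.5, 1, 1.5, 2, 2.5, 3, 3.5, 4.
f(t) = 3t⁴ - 3t² + t - 4: f₀=-4, f₁=-4.0625, f₂=-3, f₃=5.9375, f₄=34, f₅=96.9375, f₆=215, f₇=412.9375, f₈=720.
(h/3)·[f₀ + 4f₁ + 2f₂ + 4f₃ + 2f₄ + 4f₅ + 2f₆ + 4f₇ + f₈] = 0.166667·(3255) = 542.5.

542.5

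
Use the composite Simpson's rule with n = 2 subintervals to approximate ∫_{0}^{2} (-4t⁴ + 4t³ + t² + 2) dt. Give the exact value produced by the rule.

h = (2 − 0)/2 = 1.
Nodes t₀,…,t₂ = 0, 1, 2.
f(t) = -4t⁴ + 4t³ + t² + 2: f₀=2, f₁=3, f₂=-26.
(h/3)·[f₀ + 4f₁ + f₂] = 0.333333·(-12) = -4.

-4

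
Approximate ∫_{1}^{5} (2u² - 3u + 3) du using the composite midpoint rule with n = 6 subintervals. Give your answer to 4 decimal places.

58.3704

h = (5 − 1)/6 = 0.666667.
Midpoints m₁,…,m₆ = 1.333333, 2, 2.666667, 3.333333, 4, 4.666667.
f(m₁)=2.555556, f(m₂)=5, f(m₃)=9.222222, f(m₄)=15.222222, f(m₅)=23, f(m₆)=32.555556.
h·[f(m₁) + f(m₂) + f(m₃) + f(m₄) + f(m₅) + f(m₆)] = 0.666667·(87.555556) = 58.3704.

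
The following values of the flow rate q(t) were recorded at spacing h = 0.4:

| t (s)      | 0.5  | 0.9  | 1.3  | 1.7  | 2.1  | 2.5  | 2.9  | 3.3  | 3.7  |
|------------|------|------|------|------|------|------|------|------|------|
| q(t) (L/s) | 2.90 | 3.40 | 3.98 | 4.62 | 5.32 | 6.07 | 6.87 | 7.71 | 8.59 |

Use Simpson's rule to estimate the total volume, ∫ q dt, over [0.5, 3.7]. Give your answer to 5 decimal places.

17.47067

h = 0.4, n = 8.
(h/3)·[y₀ + 4y₁ + 2y₂ + 4y₃ + 2y₄ + 4y₅ + 2y₆ + 4y₇ + y₈] = 0.133333·(131.03) = 17.47067.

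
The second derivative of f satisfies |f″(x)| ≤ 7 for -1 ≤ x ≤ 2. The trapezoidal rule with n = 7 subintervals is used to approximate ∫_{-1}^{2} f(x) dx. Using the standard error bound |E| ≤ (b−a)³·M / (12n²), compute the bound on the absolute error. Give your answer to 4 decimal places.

0.3214

|E| ≤ (3)³·7 / (12·7²) = 189/588 = 0.3214.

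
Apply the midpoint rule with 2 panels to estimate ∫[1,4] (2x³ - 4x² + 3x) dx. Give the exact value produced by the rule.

59.8125

h = (4 − 1)/2 = 1.5.
Midpoints m₁,…,m₂ = 1.75, 3.25.
f(m₁)=3.71875, f(m₂)=36.15625.
h·[f(m₁) + f(m₂)] = 1.5·(39.875) = 59.8125.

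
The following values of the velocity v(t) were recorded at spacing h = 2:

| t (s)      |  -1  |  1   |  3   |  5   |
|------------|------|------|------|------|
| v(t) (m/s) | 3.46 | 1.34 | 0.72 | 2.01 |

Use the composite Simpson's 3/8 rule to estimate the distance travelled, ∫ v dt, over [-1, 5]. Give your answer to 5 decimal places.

h = 2, n = 3.
(3h/8)·[y₀ + 3y₁ + 3y₂ + y₃] = 0.75·(11.65) = 8.73750.

8.73750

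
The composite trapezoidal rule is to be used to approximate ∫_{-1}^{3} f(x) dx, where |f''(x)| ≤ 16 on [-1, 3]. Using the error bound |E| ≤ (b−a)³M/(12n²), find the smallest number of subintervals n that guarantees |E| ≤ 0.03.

Need 1024/(12n²) ≤ 0.03.
n² ≥ 1024/(12·0.03) = 2844.44 ⇒ n ≥ 53.3333, so the smallest n is 54.

54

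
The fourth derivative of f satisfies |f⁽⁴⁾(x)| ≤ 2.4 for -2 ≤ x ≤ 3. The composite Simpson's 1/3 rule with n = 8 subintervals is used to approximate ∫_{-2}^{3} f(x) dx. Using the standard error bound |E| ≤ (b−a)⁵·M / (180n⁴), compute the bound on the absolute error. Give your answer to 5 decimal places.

0.01017

|E| ≤ (5)⁵·2.4 / (180·8⁴) = 7500/737280 = 0.01017.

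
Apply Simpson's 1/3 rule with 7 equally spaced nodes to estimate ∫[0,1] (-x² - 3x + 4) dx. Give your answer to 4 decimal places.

h = (1 − 0)/6 = 0.166667.
Nodes x₀,…,x₆ = 0, 0.166667, 0.333333, 0.5, 0.666667, 0.833333, 1.
f(x) = -x² - 3x + 4: f₀=4, f₁=3.472222, f₂=2.888889, f₃=2.25, f₄=1.555556, f₅=0.805556, f₆=0.
(h/3)·[f₀ + 4f₁ + 2f₂ + 4f₃ + 2f₄ + 4f₅ + f₆] = 0.055556·(39) = 2.1667.

2.1667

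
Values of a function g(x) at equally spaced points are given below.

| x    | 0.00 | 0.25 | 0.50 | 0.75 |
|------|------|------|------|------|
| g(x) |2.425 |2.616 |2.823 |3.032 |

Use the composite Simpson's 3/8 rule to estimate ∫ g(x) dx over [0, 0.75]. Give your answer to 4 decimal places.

2.0413

h = 0.25, n = 3.
(3h/8)·[y₀ + 3y₁ + 3y₂ + y₃] = 0.09375·(21.774) = 2.0413.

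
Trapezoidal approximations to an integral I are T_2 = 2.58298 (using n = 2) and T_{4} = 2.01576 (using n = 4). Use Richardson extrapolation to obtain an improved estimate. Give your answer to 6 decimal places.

1.826687

R = (4·T_{4} − T_2) / 3 = (4·2.01576 − 2.58298)/3 = (5.48006)/3 = 1.826687.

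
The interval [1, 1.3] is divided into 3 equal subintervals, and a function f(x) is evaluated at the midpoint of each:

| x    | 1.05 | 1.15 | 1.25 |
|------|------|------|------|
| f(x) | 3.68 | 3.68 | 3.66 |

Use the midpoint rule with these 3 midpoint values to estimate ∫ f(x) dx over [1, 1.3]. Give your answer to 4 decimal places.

1.1020

h = 0.1, n = 3.
h·[y(m₁) + y(m₂) + y(m₃)] = 0.1·(11.02) = 1.1020.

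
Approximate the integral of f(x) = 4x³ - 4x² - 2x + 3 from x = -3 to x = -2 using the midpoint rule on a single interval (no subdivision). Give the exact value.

M = (b−a)·f(-2.5) = 1·(-79.5) = -79.5.

-79.5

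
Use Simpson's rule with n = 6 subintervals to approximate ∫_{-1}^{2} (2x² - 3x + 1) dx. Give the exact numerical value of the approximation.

h = (2 − (-1))/6 = 0.5.
Nodes x₀,…,x₆ = -1, -0.5, 0, 0.5, 1, 1.5, 2.
f(x) = 2x² - 3x + 1: f₀=6, f₁=3, f₂=1, f₃=0, f₄=0, f₅=1, f₆=3.
(h/3)·[f₀ + 4f₁ + 2f₂ + 4f₃ + 2f₄ + 4f₅ + f₆] = 0.166667·(27) = 4.5.

4.5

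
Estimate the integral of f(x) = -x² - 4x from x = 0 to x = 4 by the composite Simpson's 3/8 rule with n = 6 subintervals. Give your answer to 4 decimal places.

h = (4 − 0)/6 = 0.666667.
Nodes x₀,…,x₆ = 0, 0.666667, 1.333333, 2, 2.666667, 3.333333, 4.
f(x) = -x² - 4x: f₀=0, f₁=-3.111111, f₂=-7.111111, f₃=-12, f₄=-17.777778, f₅=-24.444444, f₆=-32.
(3h/8)·[f₀ + 3f₁ + 3f₂ + 2f₃ + 3f₄ + 3f₅ + f₆] = 0.25·(-213.333333) = -53.3333.

-53.3333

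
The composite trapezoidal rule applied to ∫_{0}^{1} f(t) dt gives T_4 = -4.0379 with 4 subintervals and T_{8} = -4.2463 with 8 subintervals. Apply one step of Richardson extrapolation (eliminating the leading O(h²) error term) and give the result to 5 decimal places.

R = (4·T_{8} − T_4) / 3 = (4·(-4.2463) − (-4.0379))/3 = (-12.9473)/3 = -4.31577.

-4.31577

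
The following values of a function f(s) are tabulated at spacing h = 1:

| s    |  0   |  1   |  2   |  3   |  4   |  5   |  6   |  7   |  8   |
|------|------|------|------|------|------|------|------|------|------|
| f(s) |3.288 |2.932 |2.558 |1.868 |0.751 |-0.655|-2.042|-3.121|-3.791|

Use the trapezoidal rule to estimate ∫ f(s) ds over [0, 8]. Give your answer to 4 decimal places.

h = 1, n = 8.
(h/2)·[y₀ + 2y₁ + 2y₂ + 2y₃ + 2y₄ + 2y₅ + 2y₆ + 2y₇ + y₈] = 0.5·(4.079) = 2.0395.

2.0395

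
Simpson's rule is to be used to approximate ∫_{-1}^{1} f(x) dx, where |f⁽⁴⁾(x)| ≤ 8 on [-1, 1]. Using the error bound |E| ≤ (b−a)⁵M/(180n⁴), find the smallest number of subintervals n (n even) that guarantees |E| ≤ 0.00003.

16

Need 256/(180n⁴) ≤ 0.00003.
n⁴ ≥ 256/(180·0.00003) = 47407.4 ⇒ n ≥ 14.7558, so the smallest even n is 16. (n must be even for Simpson's rule.)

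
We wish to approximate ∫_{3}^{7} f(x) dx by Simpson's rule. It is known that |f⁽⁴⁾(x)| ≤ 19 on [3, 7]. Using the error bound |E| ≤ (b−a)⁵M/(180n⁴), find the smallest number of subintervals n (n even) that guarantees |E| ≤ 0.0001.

Need 19456/(180n⁴) ≤ 0.0001.
n⁴ ≥ 19456/(180·0.0001) = 1.08089e+06 ⇒ n ≥ 32.2437, so the smallest even n is 34. (n must be even for Simpson's rule.)

34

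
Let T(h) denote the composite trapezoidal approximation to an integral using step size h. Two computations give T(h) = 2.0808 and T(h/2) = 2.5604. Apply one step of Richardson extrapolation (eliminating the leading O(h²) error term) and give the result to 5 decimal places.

R = (4·T(h/2) − T(h)) / 3 = (4·2.5604 − 2.0808)/3 = (8.1608)/3 = 2.72027.

2.72027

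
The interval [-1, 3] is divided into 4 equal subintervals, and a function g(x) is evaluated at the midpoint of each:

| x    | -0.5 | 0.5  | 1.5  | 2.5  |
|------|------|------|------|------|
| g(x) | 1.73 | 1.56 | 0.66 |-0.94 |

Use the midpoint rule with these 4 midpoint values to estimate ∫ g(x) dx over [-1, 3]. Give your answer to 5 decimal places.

h = 1, n = 4.
h·[y(m₁) + y(m₂) + y(m₃) + y(m₄)] = 1·(3.01) = 3.01000.

3.01000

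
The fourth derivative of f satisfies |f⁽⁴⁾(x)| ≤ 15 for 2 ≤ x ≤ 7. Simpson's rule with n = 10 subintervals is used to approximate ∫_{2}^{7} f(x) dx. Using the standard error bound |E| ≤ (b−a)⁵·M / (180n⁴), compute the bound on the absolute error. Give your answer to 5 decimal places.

0.02604

|E| ≤ (5)⁵·15 / (180·10⁴) = 46875/1800000 = 0.02604.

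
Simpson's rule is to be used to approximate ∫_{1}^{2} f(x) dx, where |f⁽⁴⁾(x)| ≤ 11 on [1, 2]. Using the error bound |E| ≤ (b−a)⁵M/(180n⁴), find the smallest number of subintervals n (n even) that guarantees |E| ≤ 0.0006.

4

Need 11/(180n⁴) ≤ 0.0006.
n⁴ ≥ 11/(180·0.0006) = 101.852 ⇒ n ≥ 3.1768, so the smallest even n is 4. (n must be even for Simpson's rule.)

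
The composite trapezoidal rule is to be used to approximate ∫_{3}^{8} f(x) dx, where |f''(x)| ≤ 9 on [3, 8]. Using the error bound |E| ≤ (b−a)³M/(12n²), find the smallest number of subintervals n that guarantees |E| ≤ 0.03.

56

Need 1125/(12n²) ≤ 0.03.
n² ≥ 1125/(12·0.03) = 3125 ⇒ n ≥ 55.9017, so the smallest n is 56.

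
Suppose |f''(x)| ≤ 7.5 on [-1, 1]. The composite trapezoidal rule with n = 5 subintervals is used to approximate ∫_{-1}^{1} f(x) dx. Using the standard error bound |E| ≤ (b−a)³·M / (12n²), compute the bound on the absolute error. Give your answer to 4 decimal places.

|E| ≤ (2)³·7.5 / (12·5²) = 60/300 = 0.2000.

0.2000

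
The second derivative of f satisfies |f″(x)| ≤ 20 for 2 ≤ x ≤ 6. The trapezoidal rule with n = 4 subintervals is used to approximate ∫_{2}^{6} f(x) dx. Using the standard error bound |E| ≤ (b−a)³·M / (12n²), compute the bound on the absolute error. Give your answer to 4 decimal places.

|E| ≤ (4)³·20 / (12·4²) = 1280/192 = 6.6667.

6.6667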